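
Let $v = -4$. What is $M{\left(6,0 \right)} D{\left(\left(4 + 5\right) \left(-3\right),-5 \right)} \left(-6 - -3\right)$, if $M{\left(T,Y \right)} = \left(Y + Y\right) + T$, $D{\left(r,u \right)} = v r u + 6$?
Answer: $9612$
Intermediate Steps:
$D{\left(r,u \right)} = 6 - 4 r u$ ($D{\left(r,u \right)} = - 4 r u + 6 = 6 - 4 r u$)
$M{\left(T,Y \right)} = T + 2 Y$ ($M{\left(T,Y \right)} = 2 Y + T = T + 2 Y$)
$M{\left(6,0 \right)} D{\left(\left(4 + 5\right) \left(-3\right),-5 \right)} \left(-6 - -3\right) = \left(6 + 2 \cdot 0\right) \left(6 - 4 \left(4 + 5\right) \left(-3\right) \left(-5\right)\right) \left(-6 - -3\right) = \left(6 + 0\right) \left(6 - 4 \cdot 9 \left(-3\right) \left(-5\right)\right) \left(-6 + 3\right) = 6 \left(6 - \left(-108\right) \left(-5\right)\right) \left(-3\right) = 6 \left(6 - 540\right) \left(-3\right) = 6 \left(-534\right) \left(-3\right) = \left(-3204\right) \left(-3\right) = 9612$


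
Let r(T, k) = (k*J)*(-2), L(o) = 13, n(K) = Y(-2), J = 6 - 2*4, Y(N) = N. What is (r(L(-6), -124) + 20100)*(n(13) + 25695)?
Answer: 503685572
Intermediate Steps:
J = -2 (J = 6 - 8 = -2)
n(K) = -2
r(T, k) = 4*k (r(T, k) = (k*(-2))*(-2) = -2*k*(-2) = 4*k)
(r(L(-6), -124) + 20100)*(n(13) + 25695) = (4*(-124) + 20100)*(-2 + 25695) = (-496 + 20100)*25693 = 19604*25693 = 503685572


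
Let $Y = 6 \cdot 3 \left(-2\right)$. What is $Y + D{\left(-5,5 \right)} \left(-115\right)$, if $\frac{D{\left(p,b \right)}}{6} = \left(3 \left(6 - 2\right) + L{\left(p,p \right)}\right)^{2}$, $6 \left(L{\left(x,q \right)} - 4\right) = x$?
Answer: $- \frac{952531}{6} \approx -1.5876 \cdot 10^{5}$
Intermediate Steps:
$Y = -36$ ($Y = 18 \left(-2\right) = -36$)
$L{\left(x,q \right)} = 4 + \frac{x}{6}$
$D{\left(p,b \right)} = 6 \left(16 + \frac{p}{6}\right)^{2}$ ($D{\left(p,b \right)} = 6 \left(3 \left(6 - 2\right) + \left(4 + \frac{p}{6}\right)\right)^{2} = 6 \left(3 \cdot 4 + \left(4 + \frac{p}{6}\right)\right)^{2} = 6 \left(12 + \left(4 + \frac{p}{6}\right)\right)^{2} = 6 \left(16 + \frac{p}{6}\right)^{2}$)
$Y + D{\left(-5,5 \right)} \left(-115\right) = -36 + \frac{\left(96 - 5\right)^{2}}{6} \left(-115\right) = -36 + \frac{91^{2}}{6} \left(-115\right) = -36 + \frac{1}{6} \cdot 8281 \left(-115\right) = -36 + \frac{8281}{6} \left(-115\right) = -36 - \frac{952315}{6} = - \frac{952531}{6}$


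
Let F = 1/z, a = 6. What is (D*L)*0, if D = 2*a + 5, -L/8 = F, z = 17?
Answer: 0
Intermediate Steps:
F = 1/17 ≈ 0.058824
L = -8/17 (L = -8*1/17 = -8/17 ≈ -0.47059)
D = 17 (D = 2*6 + 5 = 12 + 5 = 17)
(D*L)*0 = (17*(-8/17))*0 = -8*0 = 0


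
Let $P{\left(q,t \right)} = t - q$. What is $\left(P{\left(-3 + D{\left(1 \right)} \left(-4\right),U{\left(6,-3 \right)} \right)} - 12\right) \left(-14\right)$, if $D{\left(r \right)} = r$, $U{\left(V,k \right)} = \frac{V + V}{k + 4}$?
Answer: $-98$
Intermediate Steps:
$U{\left(V,k \right)} = \frac{2 V}{4 + k}$
$\left(P{\left(-3 + D{\left(1 \right)} \left(-4\right),U{\left(6,-3 \right)} \right)} - 12\right) \left(-14\right) = \left(\left(2 \cdot 6 \frac{1}{4 - 3} - \left(-3 + 1 \left(-4\right)\right)\right) - 12\right) \left(-14\right) = \left(\left(2 \cdot 6 \cdot 1^{-1} - \left(-3 - 4\right)\right) - 12\right) \left(-14\right) = \left(\left(2 \cdot 6 \cdot 1 - -7\right) - 12\right) \left(-14\right) = \left(\left(12 + 7\right) - 12\right) \left(-14\right) = \left(19 - 12\right) \left(-14\right) = 7 \left(-14\right) = -98$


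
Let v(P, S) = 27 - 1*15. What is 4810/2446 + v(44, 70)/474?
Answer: 192441/96617 ≈ 1.9918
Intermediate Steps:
v(P, S) = 12 (v(P, S) = 27 - 15 = 12)
4810/2446 + v(44, 70)/474 = 4810/2446 + 12/474 = 4810*(1/2446) + 12*(1/474) = 2405/1223 + 2/79 = 192441/96617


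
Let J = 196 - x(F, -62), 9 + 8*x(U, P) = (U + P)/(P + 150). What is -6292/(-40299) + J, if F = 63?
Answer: 5596923293/28370496 ≈ 197.28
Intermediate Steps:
x(U, P) = -9/8 + (P + U)/(8*(150 + P)) (x(U, P) = -9/8 + ((U + P)/(P + 150))/8 = -9/8 + ((P + U)/(150 + P))/8 = -9/8 + (P + U)/(8*(150 + P)))
J = 138775/704 (J = 196 - (-1350 + 63 - 8*(-62))/(8*(150 - 62)) = 196 - (-1350 + 63 + 496)/(8*88) = 196 - (-791)/(8*88) = 196 - 1*(-791/704) = 196 + 791/704 = 138775/704 ≈ 197.12)
-6292/(-40299) + J = -6292/(-40299) + 138775/704 = -6292*(-1/40299) + 138775/704 = 6292/40299 + 138775/704 = 5596923293/28370496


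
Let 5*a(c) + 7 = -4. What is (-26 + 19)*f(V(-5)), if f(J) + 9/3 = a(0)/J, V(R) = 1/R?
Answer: -56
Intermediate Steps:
a(c) = -11/5 (a(c) = -7/5 + (⅕)*(-4) = -7/5 - ⅘ = -11/5)
V(R) = 1/R
f(J) = -3 - 11/(5*J)
(-26 + 19)*f(V(-5)) = (-26 + 19)*(-3 - 11/(5*(1/(-5)))) = -7*(-3 - 11/(5*(-⅕))) = -7*(-3 - 11/5*(-5)) = -7*(-3 + 11) = -7*8 = -56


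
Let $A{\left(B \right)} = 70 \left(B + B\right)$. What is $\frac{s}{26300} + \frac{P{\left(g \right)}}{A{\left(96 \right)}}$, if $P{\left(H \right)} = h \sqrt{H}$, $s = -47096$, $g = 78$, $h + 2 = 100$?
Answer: $- \frac{11774}{6575} + \frac{7 \sqrt{78}}{960} \approx -1.7263$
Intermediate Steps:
$A{\left(B \right)} = 140 B$ ($A{\left(B \right)} = 70 \cdot 2 B = 140 B$)
$h = 98$ ($h = -2 + 100 = 98$)
$P{\left(H \right)} = 98 \sqrt{H}$
$\frac{s}{26300} + \frac{P{\left(g \right)}}{A{\left(96 \right)}} = - \frac{47096}{26300} + \frac{98 \sqrt{78}}{140 \cdot 96} = \left(-47096\right) \frac{1}{26300} + \frac{98 \sqrt{78}}{13440} = - \frac{11774}{6575} + 98 \sqrt{78} \cdot \frac{1}{13440} = - \frac{11774}{6575} + \frac{7 \sqrt{78}}{960}$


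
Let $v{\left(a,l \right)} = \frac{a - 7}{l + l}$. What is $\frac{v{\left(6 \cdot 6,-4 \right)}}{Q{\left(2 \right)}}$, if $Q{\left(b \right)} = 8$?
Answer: $- \frac{29}{64} \approx -0.45313$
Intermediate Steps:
$v{\left(a,l \right)} = \frac{-7 + a}{2 l}$
$\frac{v{\left(6 \cdot 6,-4 \right)}}{Q{\left(2 \right)}} = \frac{\frac{1}{2} \frac{1}{-4} \left(-7 + 6 \cdot 6\right)}{8} = \frac{1}{2} \left(- \frac{1}{4}\right) \left(-7 + 36\right) \frac{1}{8} = \frac{1}{2} \left(- \frac{1}{4}\right) 29 \cdot \frac{1}{8} = \left(- \frac{29}{8}\right) \frac{1}{8} = - \frac{29}{64}$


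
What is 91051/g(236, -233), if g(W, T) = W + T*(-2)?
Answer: 91051/702 ≈ 129.70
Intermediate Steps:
g(W, T) = W - 2*T
91051/g(236, -233) = 91051/(236 - 2*(-233)) = 91051/(236 + 466) = 91051/702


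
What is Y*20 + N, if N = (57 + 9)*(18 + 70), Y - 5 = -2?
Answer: 5868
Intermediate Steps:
Y = 3 (Y = 5 - 2 = 3)
N = 5808 (N = 66*88 = 5808)
Y*20 + N = 3*20 + 5808 = 60 + 5808 = 5868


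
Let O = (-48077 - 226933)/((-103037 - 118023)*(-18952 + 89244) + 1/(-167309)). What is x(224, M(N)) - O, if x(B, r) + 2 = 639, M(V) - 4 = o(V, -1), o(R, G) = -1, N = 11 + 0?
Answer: 552018375953567569/866590881147227 ≈ 637.00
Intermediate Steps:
N = 11
M(V) = 3 (M(V) = 4 - 1 = 3)
x(B, r) = 637 (x(B, r) = -2 + 639 = 637)
O = 15337216030/866590881147227 (O = -275010/(-221060*70292 - 1/167309) = -275010/(-15538749520 - 1/167309) = -275010/(-2599772643441681/167309) = -275010*(-167309/2599772643441681) = 15337216030/866590881147227 ≈ 1.7698e-5)
x(224, M(N)) - O = 637 - 1*15337216030/866590881147227 = 637 - 15337216030/866590881147227 = 552018375953567569/866590881147227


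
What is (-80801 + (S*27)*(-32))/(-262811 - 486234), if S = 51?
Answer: 24973/149809 ≈ 0.16670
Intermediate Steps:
(-80801 + (S*27)*(-32))/(-262811 - 486234) = (-80801 + (51*27)*(-32))/(-262811 - 486234) = (-80801 + 1377*(-32))/(-749045) = (-80801 - 44064)*(-1/749045) = -124865*(-1/749045) = 24973/149809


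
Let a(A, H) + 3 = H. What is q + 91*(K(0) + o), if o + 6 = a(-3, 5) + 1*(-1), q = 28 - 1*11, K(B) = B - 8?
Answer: -1166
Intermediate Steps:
K(B) = -8 + B
a(A, H) = -3 + H
q = 17 (q = 28 - 11 = 17)
o = -5 (o = -6 + ((-3 + 5) + 1*(-1)) = -6 + (2 - 1) = -6 + 1 = -5)
q + 91*(K(0) + o) = 17 + 91*((-8 + 0) - 5) = 17 + 91*(-8 - 5) = 17 + 91*(-13) = 17 - 1183 = -1166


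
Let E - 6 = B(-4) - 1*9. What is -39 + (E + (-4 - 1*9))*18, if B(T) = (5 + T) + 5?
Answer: -219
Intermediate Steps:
B(T) = 10 + T
E = 3 (E = 6 + ((10 - 4) - 1*9) = 6 + (6 - 9) = 6 - 3 = 3)
-39 + (E + (-4 - 1*9))*18 = -39 + (3 + (-4 - 1*9))*18 = -39 + (3 + (-4 - 9))*18 = -39 + (3 - 13)*18 = -39 - 10*18 = -39 - 180 = -219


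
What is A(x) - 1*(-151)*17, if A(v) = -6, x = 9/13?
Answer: 2561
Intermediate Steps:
x = 9/13 (x = 9*(1/13) = 9/13 ≈ 0.69231)
A(x) - 1*(-151)*17 = -6 - 1*(-151)*17 = -6 + 151*17 = -6 + 2567 = 2561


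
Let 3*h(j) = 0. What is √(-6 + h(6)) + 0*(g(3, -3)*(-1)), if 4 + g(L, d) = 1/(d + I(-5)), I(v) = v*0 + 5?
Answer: I*√6 ≈ 2.4495*I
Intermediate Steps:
h(j) = 0 (h(j) = (⅓)*0 = 0)
I(v) = 5 (I(v) = 0 + 5 = 5)
g(L, d) = -4 + 1/(5 + d) (g(L, d) = -4 + 1/(d + 5) = -4 + 1/(5 + d))
√(-6 + h(6)) + 0*(g(3, -3)*(-1)) = √(-6 + 0) + 0*(((-19 - 4*(-3))/(5 - 3))*(-1)) = √(-6) + 0*(((-19 + 12)/2)*(-1)) = I*√6 + 0*(((½)*(-7))*(-1)) = I*√6 + 0*(-7/2*(-1)) = I*√6 + 0*(7/2) = I*√6 + 0 = I*√6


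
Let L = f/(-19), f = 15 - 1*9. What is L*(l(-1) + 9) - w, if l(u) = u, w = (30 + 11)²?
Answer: -31987/19 ≈ -1683.5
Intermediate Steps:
f = 6 (f = 15 - 9 = 6)
w = 1681 (w = 41² = 1681)
L = -6/19 (L = 6/(-19) = 6*(-1/19) = -6/19 ≈ -0.31579)
L*(l(-1) + 9) - w = -6*(-1 + 9)/19 - 1*1681 = -6/19*8 - 1681 = -48/19 - 1681 = -31987/19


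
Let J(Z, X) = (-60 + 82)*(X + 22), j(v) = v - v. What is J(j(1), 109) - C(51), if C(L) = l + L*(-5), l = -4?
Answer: 3141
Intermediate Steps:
C(L) = -4 - 5*L (C(L) = -4 + L*(-5) = -4 - 5*L)
j(v) = 0
J(Z, X) = 484 + 22*X (J(Z, X) = 22*(22 + X) = 484 + 22*X)
J(j(1), 109) - C(51) = (484 + 22*109) - (-4 - 5*51) = (484 + 2398) - (-4 - 255) = 2882 - 1*(-259) = 2882 + 259 = 3141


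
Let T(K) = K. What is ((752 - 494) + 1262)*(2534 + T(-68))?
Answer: 3748320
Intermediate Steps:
((752 - 494) + 1262)*(2534 + T(-68)) = ((752 - 494) + 1262)*(2534 - 68) = (258 + 1262)*2466 = 1520*2466 = 3748320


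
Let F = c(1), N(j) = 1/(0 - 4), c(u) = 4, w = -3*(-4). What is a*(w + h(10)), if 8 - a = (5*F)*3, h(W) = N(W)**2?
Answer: -2509/4 ≈ -627.25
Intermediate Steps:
w = 12
N(j) = -1/4 (N(j) = 1/(-4) = -1/4)
F = 4
h(W) = 1/16 (h(W) = (-1/4)**2 = 1/16)
a = -52 (a = 8 - 5*4*3 = 8 - 20*3 = 8 - 1*60 = 8 - 60 = -52)
a*(w + h(10)) = -52*(12 + 1/16) = -52*193/16 = -2509/4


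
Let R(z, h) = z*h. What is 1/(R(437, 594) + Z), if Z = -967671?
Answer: -1/708093 ≈ -1.4122e-6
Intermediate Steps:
R(z, h) = h*z
1/(R(437, 594) + Z) = 1/(594*437 - 967671) = 1/(259578 - 967671) = 1/(-708093) = -1/708093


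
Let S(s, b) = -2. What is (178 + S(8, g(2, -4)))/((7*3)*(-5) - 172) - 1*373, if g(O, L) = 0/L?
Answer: -103497/277 ≈ -373.64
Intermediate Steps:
g(O, L) = 0
(178 + S(8, g(2, -4)))/((7*3)*(-5) - 172) - 1*373 = (178 - 2)/((7*3)*(-5) - 172) - 1*373 = 176/(21*(-5) - 172) - 373 = 176/(-105 - 172) - 373 = 176/(-277) - 373 = 176*(-1/277) - 373 = -176/277 - 373 = -103497/277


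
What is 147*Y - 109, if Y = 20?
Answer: 2831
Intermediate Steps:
147*Y - 109 = 147*20 - 109 = 2940 - 109 = 2831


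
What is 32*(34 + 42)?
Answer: 2432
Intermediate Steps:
32*(34 + 42) = 32*76 = 2432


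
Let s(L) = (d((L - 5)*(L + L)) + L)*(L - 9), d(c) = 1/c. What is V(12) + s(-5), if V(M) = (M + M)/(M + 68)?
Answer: 1754/25 ≈ 70.160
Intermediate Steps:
s(L) = (-9 + L)*(L + 1/(2*L*(-5 + L))) (s(L) = (1/((L - 5)*(L + L)) + L)*(L - 9) = (1/((-5 + L)*(2*L)) + L)*(-9 + L) = (1/(2*L*(-5 + L)) + L)*(-9 + L) = (L + 1/(2*L*(-5 + L)))*(-9 + L) = (-9 + L)*(L + 1/(2*L*(-5 + L))))
V(M) = 2*M/(68 + M) (V(M) = (2*M)/(68 + M) = 2*M/(68 + M))
V(12) + s(-5) = 2*12/(68 + 12) + (½)*(-9 - 5 - 28*(-5)³ + 2*(-5)⁴ + 90*(-5)²)/(-5*(-5 - 5)) = 2*12/80 + (½)*(-⅕)*(-9 - 5 - 28*(-125) + 2*625 + 90*25)/(-10) = 2*12*(1/80) + (½)*(-⅕)*(-⅒)*(-9 - 5 + 3500 + 1250 + 2250) = 3/10 + (½)*(-⅕)*(-⅒)*6986 = 3/10 + 3493/50 = 1754/25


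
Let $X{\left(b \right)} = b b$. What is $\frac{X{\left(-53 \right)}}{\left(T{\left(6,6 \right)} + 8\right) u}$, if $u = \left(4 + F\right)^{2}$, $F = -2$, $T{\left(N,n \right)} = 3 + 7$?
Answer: $\frac{2809}{72} \approx 39.014$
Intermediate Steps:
$T{\left(N,n \right)} = 10$
$X{\left(b \right)} = b^{2}$
$u = 4$ ($u = \left(4 - 2\right)^{2} = 2^{2} = 4$)
$\frac{X{\left(-53 \right)}}{\left(T{\left(6,6 \right)} + 8\right) u} = \frac{\left(-53\right)^{2}}{\left(10 + 8\right) 4} = \frac{2809}{18 \cdot 4} = \frac{2809}{72}$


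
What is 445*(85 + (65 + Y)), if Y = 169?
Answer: 141955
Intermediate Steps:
445*(85 + (65 + Y)) = 445*(85 + (65 + 169)) = 445*(85 + 234) = 445*319 = 141955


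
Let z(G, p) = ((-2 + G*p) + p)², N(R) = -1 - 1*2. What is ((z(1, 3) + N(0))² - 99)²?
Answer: 4900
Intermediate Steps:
N(R) = -3 (N(R) = -1 - 2 = -3)
z(G, p) = (-2 + p + G*p)²
((z(1, 3) + N(0))² - 99)² = (((-2 + 3 + 1*3)² - 3)² - 99)² = (((-2 + 3 + 3)² - 3)² - 99)² = ((4² - 3)² - 99)² = ((16 - 3)² - 99)² = (13² - 99)² = (169 - 99)² = 70² = 4900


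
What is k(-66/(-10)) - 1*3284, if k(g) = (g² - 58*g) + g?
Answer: -90416/25 ≈ -3616.6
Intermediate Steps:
k(g) = g² - 57*g
k(-66/(-10)) - 1*3284 = (-66/(-10))*(-57 - 66/(-10)) - 1*3284 = (-66*(-⅒))*(-57 - 66*(-⅒)) - 3284 = 33*(-57 + 33/5)/5 - 3284 = (33/5)*(-252/5) - 3284 = -8316/25 - 3284 = -90416/25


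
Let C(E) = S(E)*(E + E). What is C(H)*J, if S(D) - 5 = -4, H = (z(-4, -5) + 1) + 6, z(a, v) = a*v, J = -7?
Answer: -378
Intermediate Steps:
H = 27 (H = (-4*(-5) + 1) + 6 = (20 + 1) + 6 = 21 + 6 = 27)
S(D) = 1 (S(D) = 5 - 4 = 1)
C(E) = 2*E (C(E) = 1*(E + E) = 1*(2*E) = 2*E)
C(H)*J = (2*27)*(-7) = 54*(-7) = -378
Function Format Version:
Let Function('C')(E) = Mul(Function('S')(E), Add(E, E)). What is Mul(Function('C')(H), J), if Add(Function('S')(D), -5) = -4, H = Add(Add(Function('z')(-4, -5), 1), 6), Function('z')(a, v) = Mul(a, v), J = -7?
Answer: -378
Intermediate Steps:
H = 27 (H = Add(Add(Mul(-4, -5), 1), 6) = Add(Add(20, 1), 6) = Add(21, 6) = 27)
Function('S')(D) = 1 (Function('S')(D) = Add(5, -4) = 1)
Function('C')(E) = Mul(2, E) (Function('C')(E) = Mul(1, Add(E, E)) = Mul(1, Mul(2, E)) = Mul(2, E))
Mul(Function('C')(H), J) = Mul(Mul(2, 27), -7) = Mul(54, -7) = -378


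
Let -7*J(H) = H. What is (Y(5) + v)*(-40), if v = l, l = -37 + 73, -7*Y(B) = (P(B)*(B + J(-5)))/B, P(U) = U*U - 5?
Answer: -64160/49 ≈ -1309.4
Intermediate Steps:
P(U) = -5 + U² (P(U) = U² - 5 = -5 + U²)
J(H) = -H/7
Y(B) = -(-5 + B²)*(5/7 + B)/(7*B) (Y(B) = -(-5 + B²)*(B - ⅐*(-5))/(7*B) = -(-5 + B²)*(B + 5/7)/(7*B) = -(-5 + B²)*(5/7 + B)/(7*B))
l = 36
v = 36
(Y(5) + v)*(-40) = (-1/49*(-5 + 5²)*(5 + 7*5)/5 + 36)*(-40) = (-1/49*⅕*(-5 + 25)*(5 + 35) + 36)*(-40) = (-1/49*⅕*20*40 + 36)*(-40) = (-160/49 + 36)*(-40) = (1604/49)*(-40) = -64160/49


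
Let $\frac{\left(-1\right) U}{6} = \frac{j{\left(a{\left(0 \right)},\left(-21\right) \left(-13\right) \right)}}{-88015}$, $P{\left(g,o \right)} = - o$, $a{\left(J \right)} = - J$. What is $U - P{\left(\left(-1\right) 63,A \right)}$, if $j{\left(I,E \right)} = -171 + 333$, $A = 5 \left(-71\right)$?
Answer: $- \frac{31244353}{88015} \approx -354.99$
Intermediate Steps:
$A = -355$
$j{\left(I,E \right)} = 162$
$U = \frac{972}{88015}$ ($U = - 6 \frac{162}{-88015} = - 6 \cdot 162 \left(- \frac{1}{88015}\right) = \left(-6\right) \left(- \frac{162}{88015}\right) = \frac{972}{88015} \approx 0.011044$)
$U - P{\left(\left(-1\right) 63,A \right)} = \frac{972}{88015} - \left(-1\right) \left(-355\right) = \frac{972}{88015} - 355 = - \frac{31244353}{88015}$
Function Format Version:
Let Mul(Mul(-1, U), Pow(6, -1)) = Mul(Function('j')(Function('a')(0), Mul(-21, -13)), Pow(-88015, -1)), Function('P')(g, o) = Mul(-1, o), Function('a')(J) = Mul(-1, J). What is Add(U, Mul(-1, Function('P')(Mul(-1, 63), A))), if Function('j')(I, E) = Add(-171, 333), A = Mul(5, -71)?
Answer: Rational(-31244353, 88015) ≈ -354.99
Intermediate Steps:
A = -355
Function('j')(I, E) = 162
U = Rational(972, 88015) (U = Mul(-6, Mul(162, Pow(-88015, -1))) = Mul(-6, Mul(162, Rational(-1, 88015))) = Mul(-6, Rational(-162, 88015)) = Rational(972, 88015) ≈ 0.011044)
Add(U, Mul(-1, Function('P')(Mul(-1, 63), A))) = Add(Rational(972, 88015), Mul(-1, Mul(-1, -355))) = Add(Rational(972, 88015), Mul(-1, 355)) = Add(Rational(972, 88015), -355) = Rational(-31244353, 88015)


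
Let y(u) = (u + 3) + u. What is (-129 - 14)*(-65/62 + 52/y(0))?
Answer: -433147/186 ≈ -2328.7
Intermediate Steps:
y(u) = 3 + 2*u (y(u) = (3 + u) + u = 3 + 2*u)
(-129 - 14)*(-65/62 + 52/y(0)) = (-129 - 14)*(-65/62 + 52/(3 + 2*0)) = -143*(-65*1/62 + 52/(3 + 0)) = -143*(-65/62 + 52/3) = -143*3029/186 = -433147/186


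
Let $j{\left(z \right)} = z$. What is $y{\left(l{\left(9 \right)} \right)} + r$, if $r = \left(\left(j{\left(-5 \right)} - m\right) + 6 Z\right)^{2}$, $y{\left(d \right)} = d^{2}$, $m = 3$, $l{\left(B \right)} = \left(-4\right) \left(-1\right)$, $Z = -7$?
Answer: $2516$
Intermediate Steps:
$l{\left(B \right)} = 4$
$r = 2500$ ($r = \left(\left(-5 - 3\right) + 6 \left(-7\right)\right)^{2} = \left(\left(-5 - 3\right) - 42\right)^{2} = \left(-8 - 42\right)^{2} = \left(-50\right)^{2} = 2500$)
$y{\left(l{\left(9 \right)} \right)} + r = 4^{2} + 2500 = 16 + 2500 = 2516$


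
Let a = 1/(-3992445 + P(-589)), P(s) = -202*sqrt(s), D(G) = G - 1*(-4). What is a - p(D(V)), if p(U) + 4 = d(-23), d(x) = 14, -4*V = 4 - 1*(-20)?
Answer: (-2020*sqrt(589) + 39924451*I)/(-3992445*I + 202*sqrt(589)) ≈ -10.0 + 3.1287e-10*I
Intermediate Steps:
V = -6 (V = -(4 - 1*(-20))/4 = -(4 + 20)/4 = -1/4*24 = -6)
D(G) = 4 + G (D(G) = G + 4 = 4 + G)
p(U) = 10 (p(U) = -4 + 14 = 10)
a = 1/(-3992445 - 202*I*sqrt(589)) ≈ -2.5047e-7 + 3.08e-10*I
a - p(D(V)) = I/(-3992445*I + 202*sqrt(589)) - 1*10 = I/(-3992445*I + 202*sqrt(589)) - 10 = -10 + I/(-3992445*I + 202*sqrt(589))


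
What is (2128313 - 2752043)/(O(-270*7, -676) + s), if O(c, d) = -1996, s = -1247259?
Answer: 124746/249851 ≈ 0.49928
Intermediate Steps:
(2128313 - 2752043)/(O(-270*7, -676) + s) = (2128313 - 2752043)/(-1996 - 1247259) = -623730/(-1249255) = -623730*(-1/1249255) = 124746/249851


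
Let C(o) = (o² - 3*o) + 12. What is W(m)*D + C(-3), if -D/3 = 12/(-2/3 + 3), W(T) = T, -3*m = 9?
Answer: 534/7 ≈ 76.286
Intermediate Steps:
m = -3 (m = -⅓*9 = -3)
C(o) = 12 + o² - 3*o
D = -108/7 (D = -3*12/(-2/3 + 3) = -3*12/(-2*⅓ + 3) = -3*12/(-⅔ + 3) = -3*12/7/3 = -9*12/7 = -3*36/7 = -108/7 ≈ -15.429)
W(m)*D + C(-3) = -3*(-108/7) + (12 + (-3)² - 3*(-3)) = 324/7 + (12 + 9 + 9) = 324/7 + 30 = 534/7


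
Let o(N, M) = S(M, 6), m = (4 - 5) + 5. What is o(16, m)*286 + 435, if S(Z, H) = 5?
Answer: 1865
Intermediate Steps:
m = 4 (m = -1 + 5 = 4)
o(N, M) = 5
o(16, m)*286 + 435 = 5*286 + 435 = 1430 + 435 = 1865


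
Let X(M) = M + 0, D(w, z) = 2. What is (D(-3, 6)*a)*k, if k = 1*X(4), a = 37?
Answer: 296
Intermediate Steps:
X(M) = M
k = 4 (k = 1*4 = 4)
(D(-3, 6)*a)*k = (2*37)*4 = 74*4 = 296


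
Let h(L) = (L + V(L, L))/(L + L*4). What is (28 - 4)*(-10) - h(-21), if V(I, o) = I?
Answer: -1202/5 ≈ -240.40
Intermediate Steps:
h(L) = 2/5 (h(L) = (L + L)/(L + L*4) = (2*L)/(L + 4*L) = (2*L)/((5*L)) = (2*L)*(1/(5*L)) = 2/5)
(28 - 4)*(-10) - h(-21) = (28 - 4)*(-10) - 1*2/5 = 24*(-10) - 2/5 = -240 - 2/5 = -1202/5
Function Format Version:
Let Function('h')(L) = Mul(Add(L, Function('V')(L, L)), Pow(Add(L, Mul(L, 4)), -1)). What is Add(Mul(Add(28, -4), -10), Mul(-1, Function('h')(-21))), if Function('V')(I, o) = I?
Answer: Rational(-1202, 5) ≈ -240.40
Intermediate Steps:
Function('h')(L) = Rational(2, 5) (Function('h')(L) = Mul(Add(L, L), Pow(Add(L, Mul(L, 4)), -1)) = Mul(Mul(2, L), Pow(Add(L, Mul(4, L)), -1)) = Mul(Mul(2, L), Pow(Mul(5, L), -1)) = Mul(Mul(2, L), Mul(Rational(1, 5), Pow(L, -1))) = Rational(2, 5))
Add(Mul(Add(28, -4), -10), Mul(-1, Function('h')(-21))) = Add(Mul(Add(28, -4), -10), Mul(-1, Rational(2, 5))) = Add(Mul(24, -10), Rational(-2, 5)) = Add(-240, Rational(-2, 5)) = Rational(-1202, 5)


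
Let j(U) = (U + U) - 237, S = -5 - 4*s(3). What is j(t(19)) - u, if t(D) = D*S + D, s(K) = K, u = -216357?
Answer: 215512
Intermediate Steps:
S = -17 (S = -5 - 4*3 = -5 - 12 = -17)
t(D) = -16*D (t(D) = D*(-17) + D = -17*D + D = -16*D)
j(U) = -237 + 2*U (j(U) = 2*U - 237 = -237 + 2*U)
j(t(19)) - u = (-237 + 2*(-16*19)) - 1*(-216357) = (-237 + 2*(-304)) + 216357 = (-237 - 608) + 216357 = -845 + 216357 = 215512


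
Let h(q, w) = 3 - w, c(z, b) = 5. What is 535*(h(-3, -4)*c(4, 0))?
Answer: 18725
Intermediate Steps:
535*(h(-3, -4)*c(4, 0)) = 535*((3 - 1*(-4))*5) = 535*((3 + 4)*5) = 535*(7*5) = 535*35 = 18725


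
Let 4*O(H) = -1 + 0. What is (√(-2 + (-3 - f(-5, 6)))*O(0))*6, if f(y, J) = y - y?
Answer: -3*I*√5/2 ≈ -3.3541*I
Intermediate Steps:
f(y, J) = 0
O(H) = -¼ (O(H) = (-1 + 0)/4 = (¼)*(-1) = -¼)
(√(-2 + (-3 - f(-5, 6)))*O(0))*6 = (√(-2 + (-3 - 1*0))*(-¼))*6 = (√(-2 + (-3 + 0))*(-¼))*6 = (√(-2 - 3)*(-¼))*6 = (√(-5)*(-¼))*6 = ((I*√5)*(-¼))*6 = -I*√5/4*6 = -3*I*√5/2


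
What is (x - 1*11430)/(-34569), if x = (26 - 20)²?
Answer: 1266/3841 ≈ 0.32960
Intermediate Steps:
x = 36 (x = 6² = 36)
(x - 1*11430)/(-34569) = (36 - 1*11430)/(-34569) = (36 - 11430)*(-1/34569) = -11394*(-1/34569) = 1266/3841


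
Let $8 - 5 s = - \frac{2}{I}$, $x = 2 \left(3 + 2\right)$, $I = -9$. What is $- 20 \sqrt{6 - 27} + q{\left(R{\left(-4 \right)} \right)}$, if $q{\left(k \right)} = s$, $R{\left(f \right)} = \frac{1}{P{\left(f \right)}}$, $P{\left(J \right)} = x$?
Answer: $\frac{14}{9} - 20 i \sqrt{21} \approx 1.5556 - 91.651 i$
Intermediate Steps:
$x = 10$ ($x = 2 \cdot 5 = 10$)
$s = \frac{14}{9}$ ($s = \frac{8}{5} - \frac{\left(-2\right) \frac{1}{-9}}{5} = \frac{8}{5} - \frac{\left(-2\right) \left(- \frac{1}{9}\right)}{5} = \frac{8}{5} - \frac{2}{45} = \frac{14}{9} \approx 1.5556$)
$P{\left(J \right)} = 10$
$R{\left(f \right)} = \frac{1}{10}$
$q{\left(k \right)} = \frac{14}{9}$
$- 20 \sqrt{6 - 27} + q{\left(R{\left(-4 \right)} \right)} = - 20 \sqrt{6 - 27} + \frac{14}{9} = - 20 \sqrt{-21} + \frac{14}{9} = - 20 i \sqrt{21} + \frac{14}{9} = \frac{14}{9} - 20 i \sqrt{21}$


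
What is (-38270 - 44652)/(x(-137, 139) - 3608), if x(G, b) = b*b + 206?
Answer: -82922/15919 ≈ -5.2090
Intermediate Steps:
x(G, b) = 206 + b**2 (x(G, b) = b**2 + 206 = 206 + b**2)
(-38270 - 44652)/(x(-137, 139) - 3608) = (-38270 - 44652)/((206 + 139**2) - 3608) = -82922/((206 + 19321) - 3608) = -82922/(19527 - 3608) = -82922/15919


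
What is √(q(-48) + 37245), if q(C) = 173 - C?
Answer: √37466 ≈ 193.56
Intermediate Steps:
√(q(-48) + 37245) = √((173 - 1*(-48)) + 37245) = √((173 + 48) + 37245) = √(221 + 37245) = √37466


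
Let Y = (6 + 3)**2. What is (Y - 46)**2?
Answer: 1225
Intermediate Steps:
Y = 81 (Y = 9**2 = 81)
(Y - 46)**2 = (81 - 46)**2 = 35**2 = 1225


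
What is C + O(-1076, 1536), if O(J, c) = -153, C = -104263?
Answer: -104416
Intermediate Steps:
C + O(-1076, 1536) = -104263 - 153 = -104416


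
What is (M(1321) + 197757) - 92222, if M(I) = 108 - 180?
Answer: 105463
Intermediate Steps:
M(I) = -72
(M(1321) + 197757) - 92222 = (-72 + 197757) - 92222 = 197685 - 92222 = 105463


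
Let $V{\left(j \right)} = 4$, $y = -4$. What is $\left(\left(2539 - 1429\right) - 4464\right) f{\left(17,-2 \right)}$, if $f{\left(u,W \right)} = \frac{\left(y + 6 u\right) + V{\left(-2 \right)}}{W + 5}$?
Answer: $-114036$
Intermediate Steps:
$f{\left(u,W \right)} = \frac{6 u}{5 + W}$ ($f{\left(u,W \right)} = \frac{\left(-4 + 6 u\right) + 4}{W + 5} = \frac{6 u}{5 + W}$)
$\left(\left(2539 - 1429\right) - 4464\right) f{\left(17,-2 \right)} = \left(\left(2539 - 1429\right) - 4464\right) 6 \cdot 17 \frac{1}{5 - 2} = \left(1110 - 4464\right) 6 \cdot 17 \cdot \frac{1}{3} = - 3354 \cdot 6 \cdot 17 \cdot \frac{1}{3} = \left(-3354\right) 34 = -114036$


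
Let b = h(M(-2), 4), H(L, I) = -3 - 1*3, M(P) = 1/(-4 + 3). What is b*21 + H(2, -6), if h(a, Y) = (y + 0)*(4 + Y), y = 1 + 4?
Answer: 834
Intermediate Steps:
M(P) = -1 (M(P) = 1/(-1) = -1)
H(L, I) = -6 (H(L, I) = -3 - 3 = -6)
y = 5
h(a, Y) = 20 + 5*Y (h(a, Y) = (5 + 0)*(4 + Y) = 5*(4 + Y) = 20 + 5*Y)
b = 40 (b = 20 + 5*4 = 20 + 20 = 40)
b*21 + H(2, -6) = 40*21 - 6 = 840 - 6 = 834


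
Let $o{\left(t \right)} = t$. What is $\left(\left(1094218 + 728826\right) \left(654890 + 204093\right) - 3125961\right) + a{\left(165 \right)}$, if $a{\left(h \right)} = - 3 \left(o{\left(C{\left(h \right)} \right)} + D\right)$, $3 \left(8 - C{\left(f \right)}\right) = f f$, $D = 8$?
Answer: $1565960705468$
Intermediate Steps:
$C{\left(f \right)} = 8 - \frac{f^{2}}{3}$ ($C{\left(f \right)} = 8 - \frac{f f}{3} = 8 - \frac{f^{2}}{3}$)
$a{\left(h \right)} = -48 + h^{2}$ ($a{\left(h \right)} = - 3 \left(\left(8 - \frac{h^{2}}{3}\right) + 8\right) = - 3 \left(16 - \frac{h^{2}}{3}\right) = -48 + h^{2}$)
$\left(\left(1094218 + 728826\right) \left(654890 + 204093\right) - 3125961\right) + a{\left(165 \right)} = \left(\left(1094218 + 728826\right) \left(654890 + 204093\right) - 3125961\right) - \left(48 - 165^{2}\right) = \left(1823044 \cdot 858983 - 3125961\right) + \left(-48 + 27225\right) = \left(1565963804252 - 3125961\right) + 27177 = 1565960678291 + 27177 = 1565960705468$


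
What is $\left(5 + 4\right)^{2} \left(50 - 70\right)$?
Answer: $-1620$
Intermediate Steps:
$\left(5 + 4\right)^{2} \left(50 - 70\right) = 9^{2} \left(50 - 70\right) = 81 \left(50 - 70\right) = 81 \left(-20\right) = -1620$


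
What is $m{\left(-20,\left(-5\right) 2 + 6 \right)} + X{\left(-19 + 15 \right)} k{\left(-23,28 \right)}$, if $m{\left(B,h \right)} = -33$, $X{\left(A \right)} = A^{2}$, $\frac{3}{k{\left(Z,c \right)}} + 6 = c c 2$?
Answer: $- \frac{25749}{781} \approx -32.969$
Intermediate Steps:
$k{\left(Z,c \right)} = \frac{3}{-6 + 2 c^{2}}$ ($k{\left(Z,c \right)} = \frac{3}{-6 + c c 2} = \frac{3}{-6 + c^{2} \cdot 2} = \frac{3}{-6 + 2 c^{2}}$)
$m{\left(-20,\left(-5\right) 2 + 6 \right)} + X{\left(-19 + 15 \right)} k{\left(-23,28 \right)} = -33 + \left(-19 + 15\right)^{2} \frac{3}{2 \left(-3 + 28^{2}\right)} = -33 + \left(-4\right)^{2} \frac{3}{2 \left(-3 + 784\right)} = -33 + 16 \frac{3}{2 \cdot 781} = -33 + 16 \cdot \frac{3}{2} \cdot \frac{1}{781} = -33 + 16 \cdot \frac{3}{1562} = -33 + \frac{24}{781} = - \frac{25749}{781}$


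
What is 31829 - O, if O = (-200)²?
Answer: -8171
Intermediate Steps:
O = 40000
31829 - O = 31829 - 1*40000 = 31829 - 40000 = -8171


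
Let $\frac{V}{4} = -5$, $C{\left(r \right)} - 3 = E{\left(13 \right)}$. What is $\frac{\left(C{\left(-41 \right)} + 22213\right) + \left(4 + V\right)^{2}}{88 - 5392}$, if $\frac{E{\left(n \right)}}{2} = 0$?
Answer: $- \frac{2809}{663} \approx -4.2368$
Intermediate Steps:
$E{\left(n \right)} = 0$ ($E{\left(n \right)} = 2 \cdot 0 = 0$)
$C{\left(r \right)} = 3$ ($C{\left(r \right)} = 3 + 0 = 3$)
$V = -20$ ($V = 4 \left(-5\right) = -20$)
$\frac{\left(C{\left(-41 \right)} + 22213\right) + \left(4 + V\right)^{2}}{88 - 5392} = \frac{\left(3 + 22213\right) + \left(4 - 20\right)^{2}}{88 - 5392} = \frac{22216 + \left(-16\right)^{2}}{-5304} = \left(22216 + 256\right) \left(- \frac{1}{5304}\right) = 22472 \left(- \frac{1}{5304}\right) = - \frac{2809}{663}$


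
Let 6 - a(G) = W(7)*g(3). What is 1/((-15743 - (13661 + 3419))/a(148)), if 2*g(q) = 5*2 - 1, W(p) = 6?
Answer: 1/1563 ≈ 0.00063980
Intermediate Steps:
g(q) = 9/2 (g(q) = (5*2 - 1)/2 = (10 - 1)/2 = (½)*9 = 9/2)
a(G) = -21 (a(G) = 6 - 6*9/2 = 6 - 1*27 = 6 - 27 = -21)
1/((-15743 - (13661 + 3419))/a(148)) = 1/((-15743 - (13661 + 3419))/(-21)) = 1/((-15743 - 1*17080)*(-1/21)) = 1/((-15743 - 17080)*(-1/21)) = 1/(-32823*(-1/21)) = 1/1563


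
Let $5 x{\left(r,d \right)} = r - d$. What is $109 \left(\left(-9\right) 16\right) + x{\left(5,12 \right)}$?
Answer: $- \frac{78487}{5} \approx -15697.0$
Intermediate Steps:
$x{\left(r,d \right)} = - \frac{d}{5} + \frac{r}{5}$ ($x{\left(r,d \right)} = \frac{r - d}{5} = - \frac{d}{5} + \frac{r}{5}$)
$109 \left(\left(-9\right) 16\right) + x{\left(5,12 \right)} = 109 \left(\left(-9\right) 16\right) + \left(\left(- \frac{1}{5}\right) 12 + \frac{1}{5} \cdot 5\right) = 109 \left(-144\right) + \left(- \frac{12}{5} + 1\right) = -15696 - \frac{7}{5} = - \frac{78487}{5}$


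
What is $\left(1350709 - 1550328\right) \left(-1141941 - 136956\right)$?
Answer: $255292140243$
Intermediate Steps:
$\left(1350709 - 1550328\right) \left(-1141941 - 136956\right) = \left(1350709 - 1550328\right) \left(-1278897\right) = \left(-199619\right) \left(-1278897\right) = 255292140243$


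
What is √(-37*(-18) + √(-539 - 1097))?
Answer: √(666 + 2*I*√409) ≈ 25.819 + 0.78329*I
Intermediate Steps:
√(-37*(-18) + √(-539 - 1097)) = √(666 + √(-1636)) = √(666 + 2*I*√409)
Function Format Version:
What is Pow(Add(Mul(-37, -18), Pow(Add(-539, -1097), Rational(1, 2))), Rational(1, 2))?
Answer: Pow(Add(666, Mul(2, I, Pow(409, Rational(1, 2)))), Rational(1, 2)) ≈ Add(25.819, Mul(0.78329, I))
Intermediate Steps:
Pow(Add(Mul(-37, -18), Pow(Add(-539, -1097), Rational(1, 2))), Rational(1, 2)) = Pow(Add(666, Pow(-1636, Rational(1, 2))), Rational(1, 2)) = Pow(Add(666, Mul(2, I, Pow(409, Rational(1, 2)))), Rational(1, 2))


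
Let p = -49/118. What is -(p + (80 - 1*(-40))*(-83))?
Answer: 1175329/118 ≈ 9960.4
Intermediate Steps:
p = -49/118 (p = -49*1/118 = -49/118 ≈ -0.41525)
-(p + (80 - 1*(-40))*(-83)) = -(-49/118 + (80 - 1*(-40))*(-83)) = -(-49/118 + (80 + 40)*(-83)) = -(-49/118 + 120*(-83)) = -(-49/118 - 9960) = -1*(-1175329/118) = 1175329/118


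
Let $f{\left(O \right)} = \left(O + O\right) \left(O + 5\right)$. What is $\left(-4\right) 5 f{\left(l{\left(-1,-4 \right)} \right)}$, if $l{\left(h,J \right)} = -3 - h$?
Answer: $240$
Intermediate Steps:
$f{\left(O \right)} = 2 O \left(5 + O\right)$
$\left(-4\right) 5 f{\left(l{\left(-1,-4 \right)} \right)} = \left(-4\right) 5 \cdot 2 \left(-3 - -1\right) \left(5 - 2\right) = - 20 \cdot 2 \left(-3 + 1\right) \left(5 + \left(-3 + 1\right)\right) = - 20 \cdot 2 \left(-2\right) \left(5 - 2\right) = - 20 \cdot 2 \left(-2\right) 3 = \left(-20\right) \left(-12\right) = 240$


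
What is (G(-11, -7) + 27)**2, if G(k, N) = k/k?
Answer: 784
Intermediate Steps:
G(k, N) = 1
(G(-11, -7) + 27)**2 = (1 + 27)**2 = 28**2 = 784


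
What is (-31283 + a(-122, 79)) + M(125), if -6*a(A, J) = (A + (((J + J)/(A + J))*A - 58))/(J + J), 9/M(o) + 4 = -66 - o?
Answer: -20722546478/662415 ≈ -31283.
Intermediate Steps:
M(o) = 9/(-70 - o) (M(o) = 9/(-4 + (-66 - o)) = 9/(-70 - o))
a(A, J) = -(-58 + A + 2*A*J/(A + J))/(12*J) (a(A, J) = -(A + (((J + J)/(A + J))*A - 58))/(6*(J + J)) = -(A + (((2*J)/(A + J))*A - 58))/(6*(2*J)) = -(A + ((2*J/(A + J))*A - 58))*1/(2*J)/6 = -(A + (2*A*J/(A + J) - 58))*1/(2*J)/6 = -(A + (-58 + 2*A*J/(A + J)))*1/(2*J)/6 = -(-58 + A + 2*A*J/(A + J))*1/(2*J)/6 = -(-58 + A + 2*A*J/(A + J))/(12*J))
(-31283 + a(-122, 79)) + M(125) = (-31283 + (1/12)*(-1*(-122)**2 + 58*(-122) + 58*79 - 3*(-122)*79)/(79*(-122 + 79))) - 9/(70 + 125) = (-31283 + (1/12)*(1/79)*(-1*14884 - 7076 + 4582 + 28914)/(-43)) - 9/195 = (-31283 + (1/12)*(1/79)*(-1/43)*(-14884 - 7076 + 4582 + 28914)) - 9*1/195 = (-31283 + (1/12)*(1/79)*(-1/43)*11536) - 3/65 = (-31283 - 2884/10191) - 3/65 = -318807937/10191 - 3/65 = -20722546478/662415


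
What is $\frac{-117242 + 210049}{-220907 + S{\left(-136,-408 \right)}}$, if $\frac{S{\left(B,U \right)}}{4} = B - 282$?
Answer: $- \frac{92807}{222579} \approx -0.41696$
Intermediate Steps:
$S{\left(B,U \right)} = -1128 + 4 B$ ($S{\left(B,U \right)} = 4 \left(B - 282\right) = 4 \left(-282 + B\right) = -1128 + 4 B$)
$\frac{-117242 + 210049}{-220907 + S{\left(-136,-408 \right)}} = \frac{-117242 + 210049}{-220907 + \left(-1128 + 4 \left(-136\right)\right)} = \frac{92807}{-220907 - 1672} = \frac{92807}{-222579} = 92807 \left(- \frac{1}{222579}\right) = - \frac{92807}{222579}$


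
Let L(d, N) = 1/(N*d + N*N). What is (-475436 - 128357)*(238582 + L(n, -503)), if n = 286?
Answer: -15723653602308219/109151 ≈ -1.4405e+11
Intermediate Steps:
L(d, N) = 1/(N² + N*d) (L(d, N) = 1/(N*d + N²) = 1/(N² + N*d))
(-475436 - 128357)*(238582 + L(n, -503)) = (-475436 - 128357)*(238582 + 1/((-503)*(-503 + 286))) = -603793*(238582 - 1/503/(-217)) = -603793*(238582 - 1/503*(-1/217)) = -603793*(238582 + 1/109151) = -603793*26041463883/109151 = -15723653602308219/109151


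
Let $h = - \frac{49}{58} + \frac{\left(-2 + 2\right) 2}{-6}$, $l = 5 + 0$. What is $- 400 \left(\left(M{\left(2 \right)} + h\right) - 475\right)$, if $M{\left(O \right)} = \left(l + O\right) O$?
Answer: $\frac{5357400}{29} \approx 1.8474 \cdot 10^{5}$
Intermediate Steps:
$l = 5$
$h = - \frac{49}{58}$ ($h = \left(-49\right) \frac{1}{58} + 0 \cdot 2 \left(- \frac{1}{6}\right) = - \frac{49}{58} + 0 \left(- \frac{1}{6}\right) = - \frac{49}{58} + 0 = - \frac{49}{58} \approx -0.84483$)
$M{\left(O \right)} = O \left(5 + O\right)$ ($M{\left(O \right)} = \left(5 + O\right) O = O \left(5 + O\right)$)
$- 400 \left(\left(M{\left(2 \right)} + h\right) - 475\right) = - 400 \left(\left(2 \left(5 + 2\right) - \frac{49}{58}\right) - 475\right) = - 400 \left(\left(2 \cdot 7 - \frac{49}{58}\right) - 475\right) = - 400 \left(\left(14 - \frac{49}{58}\right) - 475\right) = - 400 \left(\frac{763}{58} - 475\right) = \left(-400\right) \left(- \frac{26787}{58}\right) = \frac{5357400}{29}$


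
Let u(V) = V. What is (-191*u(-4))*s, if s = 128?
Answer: 97792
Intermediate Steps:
(-191*u(-4))*s = -191*(-4)*128 = 764*128 = 97792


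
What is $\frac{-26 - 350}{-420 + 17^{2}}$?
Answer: $\frac{376}{131} \approx 2.8702$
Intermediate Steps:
$\frac{-26 - 350}{-420 + 17^{2}} = - \frac{376}{-420 + 289} = - \frac{376}{-131} = \left(-376\right) \left(- \frac{1}{131}\right) = \frac{376}{131}$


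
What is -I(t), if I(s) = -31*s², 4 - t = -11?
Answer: 6975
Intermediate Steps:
t = 15 (t = 4 - 1*(-11) = 4 + 11 = 15)
-I(t) = -(-31)*15² = -(-31)*225 = -1*(-6975) = 6975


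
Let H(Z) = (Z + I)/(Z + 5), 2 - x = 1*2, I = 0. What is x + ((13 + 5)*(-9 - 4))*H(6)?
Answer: -1404/11 ≈ -127.64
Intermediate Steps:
x = 0 (x = 2 - 2 = 0)
H(Z) = Z/(5 + Z) (H(Z) = (Z + 0)/(Z + 5) = Z/(5 + Z))
x + ((13 + 5)*(-9 - 4))*H(6) = 0 + ((13 + 5)*(-9 - 4))*(6/(5 + 6)) = 0 + (18*(-13))*(6/11) = 0 - 1404/11 = -1404/11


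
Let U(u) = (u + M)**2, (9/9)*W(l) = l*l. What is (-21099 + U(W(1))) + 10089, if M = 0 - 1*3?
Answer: -11006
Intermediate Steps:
M = -3 (M = 0 - 3 = -3)
W(l) = l**2 (W(l) = l*l = l**2)
U(u) = (-3 + u)**2 (U(u) = (u - 3)**2 = (-3 + u)**2)
(-21099 + U(W(1))) + 10089 = (-21099 + (-3 + 1**2)**2) + 10089 = (-21099 + (-3 + 1)**2) + 10089 = (-21099 + (-2)**2) + 10089 = (-21099 + 4) + 10089 = -21095 + 10089 = -11006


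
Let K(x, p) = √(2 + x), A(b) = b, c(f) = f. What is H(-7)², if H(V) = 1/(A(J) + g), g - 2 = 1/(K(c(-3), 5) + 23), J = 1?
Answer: 2601768/24098281 + 3226*I/24098281 ≈ 0.10796 + 0.00013387*I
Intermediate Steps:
g = 2 + (23 - I)/530 (g = 2 + 1/(√(2 - 3) + 23) = 2 + 1/(√(-1) + 23) = 2 + 1/(I + 23) = 2 + 1/(23 + I) = 2 + (23 - I)/530 ≈ 2.0434 - 0.0018868*I)
H(V) = 530*(1613/530 + I/530)/4909 (H(V) = 1/(1 + (1083/530 - I/530)) = 1/(1613/530 - I/530) = 530*(1613/530 + I/530)/4909)
H(-7)² = (1613/4909 + I/4909)²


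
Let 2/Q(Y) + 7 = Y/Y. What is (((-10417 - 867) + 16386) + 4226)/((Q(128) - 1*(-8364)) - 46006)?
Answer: -27984/112927 ≈ -0.24781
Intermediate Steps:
Q(Y) = -⅓ (Q(Y) = 2/(-7 + Y/Y) = 2/(-7 + 1) = 2/(-6) = 2*(-⅙) = -⅓)
(((-10417 - 867) + 16386) + 4226)/((Q(128) - 1*(-8364)) - 46006) = (((-10417 - 867) + 16386) + 4226)/((-⅓ - 1*(-8364)) - 46006) = ((-11284 + 16386) + 4226)/((-⅓ + 8364) - 46006) = (5102 + 4226)/(25091/3 - 46006) = 9328/(-112927/3) = 9328*(-3/112927) = -27984/112927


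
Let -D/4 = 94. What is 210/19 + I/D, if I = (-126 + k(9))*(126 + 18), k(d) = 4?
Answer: 51594/893 ≈ 57.776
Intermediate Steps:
D = -376 (D = -4*94 = -376)
I = -17568 (I = (-126 + 4)*(126 + 18) = -122*144 = -17568)
210/19 + I/D = 210/19 - 17568/(-376) = 210*(1/19) - 17568*(-1/376) = 210/19 + 2196/47 = 51594/893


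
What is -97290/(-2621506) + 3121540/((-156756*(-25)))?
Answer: 214110140506/256835496585 ≈ 0.83365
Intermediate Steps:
-97290/(-2621506) + 3121540/((-156756*(-25))) = -97290*(-1/2621506) + 3121540/3918900 = 48645/1310753 + 3121540*(1/3918900) = 48645/1310753 + 156077/195945 = 214110140506/256835496585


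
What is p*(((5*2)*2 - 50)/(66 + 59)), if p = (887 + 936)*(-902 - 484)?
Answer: 15160068/25 ≈ 6.0640e+5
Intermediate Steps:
p = -2526678 (p = 1823*(-1386) = -2526678)
p*(((5*2)*2 - 50)/(66 + 59)) = -2526678*((5*2)*2 - 50)/(66 + 59) = -2526678*(10*2 - 50)/125 = -2526678*(20 - 50)/125 = -(-75800340)/125 = -2526678*(-6/25) = 15160068/25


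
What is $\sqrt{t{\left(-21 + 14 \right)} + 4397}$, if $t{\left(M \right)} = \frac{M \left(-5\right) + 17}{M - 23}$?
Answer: $\frac{\sqrt{988935}}{15} \approx 66.297$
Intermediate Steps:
$t{\left(M \right)} = \frac{17 - 5 M}{-23 + M}$ ($t{\left(M \right)} = \frac{- 5 M + 17}{-23 + M} = \frac{17 - 5 M}{-23 + M}$)
$\sqrt{t{\left(-21 + 14 \right)} + 4397} = \sqrt{\frac{17 - 5 \left(-21 + 14\right)}{-23 + \left(-21 + 14\right)} + 4397} = \sqrt{\frac{17 - -35}{-23 - 7} + 4397} = \sqrt{\frac{17 + 35}{-30} + 4397} = \sqrt{\left(- \frac{1}{30}\right) 52 + 4397} = \sqrt{- \frac{26}{15} + 4397} = \sqrt{\frac{65929}{15}} = \frac{\sqrt{988935}}{15}$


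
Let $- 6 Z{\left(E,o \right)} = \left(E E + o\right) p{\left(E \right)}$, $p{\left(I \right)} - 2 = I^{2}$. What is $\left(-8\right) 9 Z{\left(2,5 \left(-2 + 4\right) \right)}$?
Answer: $1008$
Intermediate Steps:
$p{\left(I \right)} = 2 + I^{2}$
$Z{\left(E,o \right)} = - \frac{\left(2 + E^{2}\right) \left(o + E^{2}\right)}{6}$ ($Z{\left(E,o \right)} = - \frac{\left(E E + o\right) \left(2 + E^{2}\right)}{6} = - \frac{\left(E^{2} + o\right) \left(2 + E^{2}\right)}{6} = - \frac{\left(o + E^{2}\right) \left(2 + E^{2}\right)}{6} = - \frac{\left(2 + E^{2}\right) \left(o + E^{2}\right)}{6}$)
$\left(-8\right) 9 Z{\left(2,5 \left(-2 + 4\right) \right)} = \left(-8\right) 9 \left(- \frac{\left(2 + 2^{2}\right) \left(5 \left(-2 + 4\right) + 2^{2}\right)}{6}\right) = - 72 \left(- \frac{\left(2 + 4\right) \left(5 \cdot 2 + 4\right)}{6}\right) = - 72 \left(\left(- \frac{1}{6}\right) 6 \left(10 + 4\right)\right) = - 72 \left(\left(- \frac{1}{6}\right) 6 \cdot 14\right) = \left(-72\right) \left(-14\right) = 1008$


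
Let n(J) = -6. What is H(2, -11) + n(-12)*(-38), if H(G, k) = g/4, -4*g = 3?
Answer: 3645/16 ≈ 227.81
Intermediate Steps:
g = -¾ (g = -¼*3 = -¾ ≈ -0.75000)
H(G, k) = -3/16 (H(G, k) = -¾/4 = -¾*¼ = -3/16)
H(2, -11) + n(-12)*(-38) = -3/16 - 6*(-38) = -3/16 + 228 = 3645/16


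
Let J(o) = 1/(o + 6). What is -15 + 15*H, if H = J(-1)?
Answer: -12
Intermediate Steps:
J(o) = 1/(6 + o)
H = ⅕ (H = 1/(6 - 1) = 1/5 = ⅕ ≈ 0.20000)
-15 + 15*H = -15 + 15*(⅕) = -15 + 3 = -12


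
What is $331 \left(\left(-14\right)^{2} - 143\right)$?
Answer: $17543$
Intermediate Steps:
$331 \left(\left(-14\right)^{2} - 143\right) = 331 \left(196 - 143\right) = 331 \cdot 53 = 17543$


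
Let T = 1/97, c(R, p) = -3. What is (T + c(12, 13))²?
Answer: 84100/9409 ≈ 8.9382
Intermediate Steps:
T = 1/97 ≈ 0.010309
(T + c(12, 13))² = (1/97 - 3)² = (-290/97)² = 84100/9409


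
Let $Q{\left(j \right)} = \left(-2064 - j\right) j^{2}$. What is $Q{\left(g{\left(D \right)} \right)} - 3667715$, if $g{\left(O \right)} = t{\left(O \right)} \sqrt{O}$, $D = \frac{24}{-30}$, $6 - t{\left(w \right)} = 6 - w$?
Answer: $- \frac{458332279}{125} - \frac{512 i \sqrt{5}}{3125} \approx -3.6667 \cdot 10^{6} - 0.36636 i$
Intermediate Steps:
$t{\left(w \right)} = w$ ($t{\left(w \right)} = 6 - \left(6 - w\right) = 6 + \left(-6 + w\right) = w$)
$D = - \frac{4}{5}$ ($D = 24 \left(- \frac{1}{30}\right) = - \frac{4}{5} \approx -0.8$)
$g{\left(O \right)} = O^{\frac{3}{2}}$ ($g{\left(O \right)} = O \sqrt{O} = O^{\frac{3}{2}}$)
$Q{\left(j \right)} = j^{2} \left(-2064 - j\right)$
$Q{\left(g{\left(D \right)} \right)} - 3667715 = \left(\left(- \frac{4}{5}\right)^{\frac{3}{2}}\right)^{2} \left(-2064 - \left(- \frac{4}{5}\right)^{\frac{3}{2}}\right) - 3667715 = \left(- \frac{8 i \sqrt{5}}{25}\right)^{2} \left(-2064 - - \frac{8 i \sqrt{5}}{25}\right) - 3667715 = - \frac{64 \left(-2064 + \frac{8 i \sqrt{5}}{25}\right)}{125} - 3667715 = \left(\frac{132096}{125} - \frac{512 i \sqrt{5}}{3125}\right) - 3667715 = - \frac{458332279}{125} - \frac{512 i \sqrt{5}}{3125}$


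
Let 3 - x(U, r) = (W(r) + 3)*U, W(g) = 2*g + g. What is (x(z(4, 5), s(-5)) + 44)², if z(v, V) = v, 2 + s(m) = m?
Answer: 14161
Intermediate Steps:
s(m) = -2 + m
W(g) = 3*g
x(U, r) = 3 - U*(3 + 3*r) (x(U, r) = 3 - (3*r + 3)*U = 3 - (3 + 3*r)*U = 3 - U*(3 + 3*r))
(x(z(4, 5), s(-5)) + 44)² = ((3 - 3*4 - 3*4*(-2 - 5)) + 44)² = ((3 - 12 - 3*4*(-7)) + 44)² = ((3 - 12 + 84) + 44)² = (75 + 44)² = 119² = 14161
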